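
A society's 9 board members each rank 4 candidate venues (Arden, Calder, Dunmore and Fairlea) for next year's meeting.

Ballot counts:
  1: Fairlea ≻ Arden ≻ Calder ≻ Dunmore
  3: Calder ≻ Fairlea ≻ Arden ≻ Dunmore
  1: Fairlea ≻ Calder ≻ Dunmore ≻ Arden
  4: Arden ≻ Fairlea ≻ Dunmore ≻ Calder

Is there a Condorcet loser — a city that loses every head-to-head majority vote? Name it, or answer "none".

Head-to-head results (9 organisers):
Arden vs Calder: 5 to 4, Arden.
Arden vs Dunmore: Arden wins 8–1.
Arden vs Fairlea: 4 for Arden, 5 for Fairlea — Fairlea by 5–4.
Calder vs Dunmore: Calder wins 5–4.
Calder vs Fairlea: 3 for Calder, 6 for Fairlea — Fairlea by 6–3.
Dunmore vs Fairlea: Fairlea, 9–0.
Dunmore loses to every other city — it is the Condorcet loser.

Dunmore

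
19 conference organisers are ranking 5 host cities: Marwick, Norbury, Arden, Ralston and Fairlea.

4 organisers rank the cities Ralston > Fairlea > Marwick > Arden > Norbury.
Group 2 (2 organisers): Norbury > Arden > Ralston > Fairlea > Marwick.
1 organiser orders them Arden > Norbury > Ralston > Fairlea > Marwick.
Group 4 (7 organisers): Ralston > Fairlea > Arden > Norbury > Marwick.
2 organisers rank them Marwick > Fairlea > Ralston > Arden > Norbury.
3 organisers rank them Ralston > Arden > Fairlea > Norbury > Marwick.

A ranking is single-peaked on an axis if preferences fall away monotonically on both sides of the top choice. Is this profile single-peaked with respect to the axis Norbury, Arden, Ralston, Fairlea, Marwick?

yes

Axis positions: Norbury=1, Arden=2, Ralston=3, Fairlea=4, Marwick=5.
Group 1 (peak Ralston at position 3): ranking walks positions 3-4-5-2-1, expanding outward from the peak — single-peaked.
Group 2 (peak Norbury at position 1): ranking walks positions 1-2-3-4-5, expanding outward from the peak — single-peaked.
Group 3 (peak Arden at position 2): ranking walks positions 2-1-3-4-5, expanding outward from the peak — single-peaked.
Group 4 (peak Ralston at position 3): ranking walks positions 3-4-2-1-5, expanding outward from the peak — single-peaked.
Group 5 (peak Marwick at position 5): ranking walks positions 5-4-3-2-1, expanding outward from the peak — single-peaked.
Group 6 (peak Ralston at position 3): ranking walks positions 3-2-4-1-5, expanding outward from the peak — single-peaked.
Every ranking is single-peaked on this axis.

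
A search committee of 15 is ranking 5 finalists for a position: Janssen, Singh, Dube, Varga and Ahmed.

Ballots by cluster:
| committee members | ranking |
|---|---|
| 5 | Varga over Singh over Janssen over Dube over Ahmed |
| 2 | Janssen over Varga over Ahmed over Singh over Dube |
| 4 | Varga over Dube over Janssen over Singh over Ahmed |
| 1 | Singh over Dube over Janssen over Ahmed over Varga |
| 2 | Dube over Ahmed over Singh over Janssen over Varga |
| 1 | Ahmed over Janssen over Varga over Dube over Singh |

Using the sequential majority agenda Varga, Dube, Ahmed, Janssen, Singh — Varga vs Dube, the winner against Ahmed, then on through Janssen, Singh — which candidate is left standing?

Varga

Round 1: Varga vs Dube — 12–3, Varga advances.
Round 2: Varga vs Ahmed — 11–4, Varga advances.
Round 3: Varga vs Janssen — 9–6, Varga advances.
Round 4: Varga vs Singh — 12–3, Varga advances.
The agenda winner is Varga.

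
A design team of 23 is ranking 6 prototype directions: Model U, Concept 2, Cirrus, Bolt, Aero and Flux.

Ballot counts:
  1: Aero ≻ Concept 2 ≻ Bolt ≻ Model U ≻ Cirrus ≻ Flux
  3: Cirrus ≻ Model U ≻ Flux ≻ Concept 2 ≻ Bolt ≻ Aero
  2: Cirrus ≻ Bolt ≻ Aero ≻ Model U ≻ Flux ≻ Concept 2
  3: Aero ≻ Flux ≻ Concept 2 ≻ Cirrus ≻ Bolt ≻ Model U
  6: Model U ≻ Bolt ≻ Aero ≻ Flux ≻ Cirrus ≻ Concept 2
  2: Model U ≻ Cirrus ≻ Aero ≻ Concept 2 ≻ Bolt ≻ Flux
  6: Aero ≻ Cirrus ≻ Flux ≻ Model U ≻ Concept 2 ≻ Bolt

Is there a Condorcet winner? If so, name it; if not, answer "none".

Pairwise majorities:
Model U vs Concept 2: 3+2+6+2+6 = 19 for Model U, 4 for Concept 2 — Model U by 19–4.
Model U vs Cirrus: 1+6+2 = 9 for Model U, 14 for Cirrus — Cirrus by 14–9.
Model U vs Bolt: Model U, 17–6.
Model U vs Aero: Aero, 12–11.
Model U vs Flux: Model U is ranked higher on 1+3+2+6+2 = 14 ballots, Flux on 9. Model U wins 14–9.
Concept 2 vs Cirrus: Cirrus, 19–4.
Concept 2 vs Bolt: Concept 2 preferred on 1+3+3+2+6 = 15 ballots; Concept 2 wins 15–8.
Concept 2–Aero: Aero 20–3.
Concept 2 vs Flux: 3 to 20, Flux.
Cirrus vs Bolt: Cirrus wins 16–7.
Cirrus vs Aero: 7 to 16, Aero.
Cirrus vs Flux: 1+3+2+2+6 = 14 for Cirrus, 9 for Flux — Cirrus by 14–9.
Bolt vs Aero: Aero, 12–11.
Bolt vs Flux: Bolt is ranked higher on 1+2+6+2 = 11 ballots, Flux on 12. Flux wins 12–11.
Aero vs Flux: 20 to 3, Aero.
Only Aero has no losses; Aero is the Condorcet winner.

Aero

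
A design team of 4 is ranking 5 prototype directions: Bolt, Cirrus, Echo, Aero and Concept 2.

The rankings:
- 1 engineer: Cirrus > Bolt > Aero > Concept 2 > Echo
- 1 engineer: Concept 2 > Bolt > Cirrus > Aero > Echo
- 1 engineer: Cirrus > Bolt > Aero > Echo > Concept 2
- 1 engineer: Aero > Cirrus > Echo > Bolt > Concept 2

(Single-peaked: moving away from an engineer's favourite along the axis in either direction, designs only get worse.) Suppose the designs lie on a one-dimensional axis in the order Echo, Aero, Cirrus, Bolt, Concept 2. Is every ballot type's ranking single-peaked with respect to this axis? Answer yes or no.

yes

Axis positions: Echo=1, Aero=2, Cirrus=3, Bolt=4, Concept 2=5.
Ballot type 1 (peak Cirrus at position 3): ranking walks positions 3-4-2-5-1, expanding outward from the peak — single-peaked.
Ballot type 2 (peak Concept 2 at position 5): ranking walks positions 5-4-3-2-1, expanding outward from the peak — single-peaked.
Ballot type 3 (peak Cirrus at position 3): ranking walks positions 3-4-2-1-5, expanding outward from the peak — single-peaked.
Ballot type 4 (peak Aero at position 2): ranking walks positions 2-3-1-4-5, expanding outward from the peak — single-peaked.
Every ranking is single-peaked on this axis.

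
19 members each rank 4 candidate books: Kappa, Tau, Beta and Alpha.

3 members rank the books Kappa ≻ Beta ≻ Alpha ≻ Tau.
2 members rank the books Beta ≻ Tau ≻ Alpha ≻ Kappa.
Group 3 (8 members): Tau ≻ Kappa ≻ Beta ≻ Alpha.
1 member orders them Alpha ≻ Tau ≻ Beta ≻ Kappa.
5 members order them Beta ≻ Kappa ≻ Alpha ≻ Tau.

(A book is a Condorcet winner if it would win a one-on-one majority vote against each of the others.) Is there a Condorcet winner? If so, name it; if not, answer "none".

Pairwise majorities:
Kappa–Tau: Tau 11–8.
Kappa vs Beta: Kappa, 11–8.
Kappa vs Alpha: Kappa, 16–3.
Tau vs Beta: Tau preferred on 8+1 = 9 ballots; Beta wins 10–9.
Tau vs Alpha: Tau, 10–9.
Beta–Alpha: Beta 18–1.
Every book loses at least once (Kappa loses to Tau; Tau loses to Beta; Beta loses to Kappa; Alpha loses to Kappa). The majority relation contains the cycle Kappa beats Beta beats Tau beats Kappa, so there is no Condorcet winner.

none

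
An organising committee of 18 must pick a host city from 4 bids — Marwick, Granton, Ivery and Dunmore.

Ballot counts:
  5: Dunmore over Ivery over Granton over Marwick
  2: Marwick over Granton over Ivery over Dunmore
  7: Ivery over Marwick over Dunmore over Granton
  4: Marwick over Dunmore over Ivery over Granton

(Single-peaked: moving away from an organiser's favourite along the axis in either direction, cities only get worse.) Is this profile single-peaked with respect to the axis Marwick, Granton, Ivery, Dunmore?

Axis positions: Marwick=1, Granton=2, Ivery=3, Dunmore=4.
Ballot type 1 (peak Dunmore at position 4): ranking walks positions 4-3-2-1, expanding outward from the peak — single-peaked.
Ballot type 2 (peak Marwick at position 1): ranking walks positions 1-2-3-4, expanding outward from the peak — single-peaked.
Ballot type 3: ranking walks positions 3-1-4-2; Marwick is ranked above Granton even though Granton lies between Marwick and the peak Ivery on the axis — preferences dip and rise again. Not single-peaked.
Ballot type 4: ranking walks positions 1-4-3-2; Dunmore is ranked above Granton even though Granton lies between Dunmore and the peak Marwick on the axis — preferences dip and rise again. Not single-peaked.
Ballot type 3 violates single-peakedness, so the profile is not single-peaked on this axis.

no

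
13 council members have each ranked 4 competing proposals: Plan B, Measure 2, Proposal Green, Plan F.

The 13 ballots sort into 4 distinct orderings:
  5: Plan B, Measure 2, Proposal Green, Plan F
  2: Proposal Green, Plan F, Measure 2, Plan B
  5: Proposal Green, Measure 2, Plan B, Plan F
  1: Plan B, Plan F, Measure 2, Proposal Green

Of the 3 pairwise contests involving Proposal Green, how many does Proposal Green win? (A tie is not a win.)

Proposal Green against each rival (13 council members):
Proposal Green vs Plan B: 7 to 6, Proposal Green.
Proposal Green vs Measure 2: 7 to 6, Proposal Green.
Proposal Green vs Plan F: Proposal Green, 12–1.
Proposal Green beats Plan B, Measure 2, Plan F — 3 pairwise wins.

3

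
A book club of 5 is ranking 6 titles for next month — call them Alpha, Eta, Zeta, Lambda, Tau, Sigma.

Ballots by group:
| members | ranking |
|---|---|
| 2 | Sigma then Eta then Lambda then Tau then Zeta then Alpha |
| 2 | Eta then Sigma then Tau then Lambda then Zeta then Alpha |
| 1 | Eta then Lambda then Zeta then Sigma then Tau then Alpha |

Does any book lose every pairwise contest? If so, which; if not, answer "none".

Alpha

Head-to-head results (5 members):
Alpha vs Eta: Eta wins 5–0.
Alpha–Zeta: Zeta 5–0.
Alpha vs Lambda: Alpha preferred on 0 ballots; Lambda wins 5–0.
Alpha vs Tau: Alpha preferred on 0 ballots; Tau wins 5–0.
Alpha vs Sigma: Sigma wins 5–0.
Eta vs Zeta: Eta, 5–0.
Eta vs Lambda: Eta preferred on 2+2+1 = 5 ballots; Eta wins 5–0.
Eta vs Tau: Eta wins 5–0.
Eta vs Sigma: 2+1 = 3 for Eta, 2 for Sigma — Eta by 3–2.
Zeta vs Lambda: Zeta is ranked higher on 0 ballots, Lambda on 5. Lambda wins 5–0.
Zeta vs Tau: Zeta preferred on 1 ballot; Tau wins 4–1.
Zeta vs Sigma: Sigma, 4–1.
Lambda vs Tau: 2+1 = 3 for Lambda, 2 for Tau — Lambda by 3–2.
Lambda vs Sigma: Sigma wins 4–1.
Tau vs Sigma: Tau is ranked higher on 0 ballots, Sigma on 5. Sigma wins 5–0.
Alpha loses to every other book — it is the Condorcet loser.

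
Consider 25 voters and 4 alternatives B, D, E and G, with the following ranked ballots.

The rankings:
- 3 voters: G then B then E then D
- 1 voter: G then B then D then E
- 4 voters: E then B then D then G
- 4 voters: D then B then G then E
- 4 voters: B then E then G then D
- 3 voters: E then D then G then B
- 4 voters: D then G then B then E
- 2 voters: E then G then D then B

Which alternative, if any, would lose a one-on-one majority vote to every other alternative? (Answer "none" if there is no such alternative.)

none

Head-to-head results (25 voters):
B vs D: D, 13–12.
B vs E: B wins 16–9.
B–G: G 13–12.
D vs E: D preferred on 1+4+4 = 9 ballots; E wins 16–9.
D vs G: D is ranked higher on 4+4+3+4 = 15 ballots, G on 10. D wins 15–10.
E vs G: E is ranked higher on 4+4+3+2 = 13 ballots, G on 12. E wins 13–12.
Every alternative wins at least one matchup (B beats E; D beats B; E beats D; G beats B), so there is no Condorcet loser.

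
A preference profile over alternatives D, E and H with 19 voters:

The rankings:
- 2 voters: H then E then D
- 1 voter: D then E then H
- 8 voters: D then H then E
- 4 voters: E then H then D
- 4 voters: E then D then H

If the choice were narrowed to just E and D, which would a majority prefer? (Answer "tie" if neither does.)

Ballots ranking E above D: 2 + 4 + 4 = 10.
Ballots ranking D above E: 19 − 10 = 9.
E wins the head-to-head 10–9.

E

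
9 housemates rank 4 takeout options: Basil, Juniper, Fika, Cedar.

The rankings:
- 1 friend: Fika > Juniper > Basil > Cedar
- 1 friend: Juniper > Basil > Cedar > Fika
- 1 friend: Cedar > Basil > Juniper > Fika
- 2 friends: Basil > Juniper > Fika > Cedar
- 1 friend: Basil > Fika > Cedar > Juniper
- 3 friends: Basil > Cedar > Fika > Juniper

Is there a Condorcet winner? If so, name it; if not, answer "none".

Basil

Check each pair by majority over 9 ballots:
Basil vs Juniper: Basil preferred on 1+2+1+3 = 7 ballots; Basil wins 7–2.
Basil vs Fika: 8 to 1, Basil.
Basil vs Cedar: Basil preferred on 1+1+2+1+3 = 8 ballots; Basil wins 8–1.
Juniper vs Fika: Juniper preferred on 1+1+2 = 4 ballots; Fika wins 5–4.
Juniper vs Cedar: 1+1+2 = 4 for Juniper, 5 for Cedar — Cedar by 5–4.
Fika vs Cedar: Fika preferred on 1+2+1 = 4 ballots; Cedar wins 5–4.
Only Basil has no losses; Basil is the Condorcet winner.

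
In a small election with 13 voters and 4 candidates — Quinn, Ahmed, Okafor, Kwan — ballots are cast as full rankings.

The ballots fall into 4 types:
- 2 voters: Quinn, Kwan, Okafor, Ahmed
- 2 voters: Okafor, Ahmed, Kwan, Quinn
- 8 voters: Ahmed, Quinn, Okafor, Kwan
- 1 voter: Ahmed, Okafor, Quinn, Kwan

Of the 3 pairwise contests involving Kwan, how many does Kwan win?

Kwan against each rival (13 voters):
Kwan vs Quinn: Kwan is ranked higher on 2 ballots, Quinn on 11. Quinn wins 11–2.
Kwan vs Ahmed: Kwan preferred on 2 ballots; Ahmed wins 11–2.
Kwan vs Okafor: Okafor wins 11–2.
Kwan beats no one; loses to Quinn, Ahmed, Okafor — 0 pairwise wins.

0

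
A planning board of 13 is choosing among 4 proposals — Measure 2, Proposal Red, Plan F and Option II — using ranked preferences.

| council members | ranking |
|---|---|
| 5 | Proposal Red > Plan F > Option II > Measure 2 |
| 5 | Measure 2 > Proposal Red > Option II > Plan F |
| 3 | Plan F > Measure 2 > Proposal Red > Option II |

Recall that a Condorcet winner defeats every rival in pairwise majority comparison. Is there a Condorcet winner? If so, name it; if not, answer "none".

none

Head-to-head results (13 council members):
Measure 2 vs Proposal Red: Measure 2, 8–5.
Measure 2–Plan F: Plan F 8–5.
Measure 2–Option II: Measure 2 8–5.
Proposal Red vs Plan F: Proposal Red, 10–3.
Proposal Red vs Option II: Proposal Red, 13–0.
Plan F–Option II: Plan F 8–5.
Each option drops at least one matchup (Measure 2 loses to Plan F; Proposal Red loses to Measure 2; Plan F loses to Proposal Red; Option II loses to Measure 2); the cycle Measure 2 > Proposal Red > Plan F > Measure 2 rules out a Condorcet winner.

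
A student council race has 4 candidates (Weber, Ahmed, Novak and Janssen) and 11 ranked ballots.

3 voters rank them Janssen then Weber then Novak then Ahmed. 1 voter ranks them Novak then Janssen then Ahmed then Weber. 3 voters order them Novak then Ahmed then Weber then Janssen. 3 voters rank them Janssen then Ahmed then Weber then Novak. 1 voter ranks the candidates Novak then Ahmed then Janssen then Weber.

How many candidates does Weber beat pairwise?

1

Weber against each rival (11 voters):
Weber vs Ahmed: 3 for Weber, 8 for Ahmed — Ahmed by 8–3.
Weber vs Novak: Weber is ranked higher on 3+3 = 6 ballots, Novak on 5. Weber wins 6–5.
Weber–Janssen: Janssen 8–3.
Weber beats Novak; loses to Ahmed, Janssen — 1 pairwise win.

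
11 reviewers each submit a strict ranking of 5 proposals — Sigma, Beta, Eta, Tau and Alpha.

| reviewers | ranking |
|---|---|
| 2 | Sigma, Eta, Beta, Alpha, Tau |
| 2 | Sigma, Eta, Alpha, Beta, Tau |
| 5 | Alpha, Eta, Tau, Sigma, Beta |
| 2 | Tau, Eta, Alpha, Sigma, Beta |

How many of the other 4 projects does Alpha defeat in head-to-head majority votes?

3

Alpha against each rival (11 reviewers):
Alpha vs Sigma: Alpha preferred on 5+2 = 7 ballots; Alpha wins 7–4.
Alpha vs Beta: Alpha wins 9–2.
Alpha vs Eta: Eta wins 6–5.
Alpha vs Tau: 9 to 2, Alpha.
Alpha beats Sigma, Beta, Tau; loses to Eta — 3 pairwise wins.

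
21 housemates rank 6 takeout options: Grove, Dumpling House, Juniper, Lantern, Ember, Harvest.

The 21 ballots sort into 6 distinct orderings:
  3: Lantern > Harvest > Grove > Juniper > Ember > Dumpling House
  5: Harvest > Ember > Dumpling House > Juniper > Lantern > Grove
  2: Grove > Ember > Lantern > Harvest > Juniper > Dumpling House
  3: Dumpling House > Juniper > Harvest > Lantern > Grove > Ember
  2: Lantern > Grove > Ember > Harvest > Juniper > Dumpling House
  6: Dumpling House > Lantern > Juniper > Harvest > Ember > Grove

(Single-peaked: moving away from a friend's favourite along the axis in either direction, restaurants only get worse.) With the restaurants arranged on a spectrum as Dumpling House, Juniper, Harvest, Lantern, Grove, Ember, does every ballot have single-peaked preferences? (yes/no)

no

Axis positions: Dumpling House=1, Juniper=2, Harvest=3, Lantern=4, Grove=5, Ember=6.
Type 1 (peak Lantern at position 4): ranking walks positions 4-3-5-2-6-1, expanding outward from the peak — single-peaked.
Type 2: ranking walks positions 3-6-1-2-4-5; Ember is ranked above Lantern even though Lantern lies between Ember and the peak Harvest on the axis — preferences dip and rise again. Not single-peaked.
Type 3 (peak Grove at position 5): ranking walks positions 5-6-4-3-2-1, expanding outward from the peak — single-peaked.
Type 4 (peak Dumpling House at position 1): ranking walks positions 1-2-3-4-5-6, expanding outward from the peak — single-peaked.
Type 5 (peak Lantern at position 4): ranking walks positions 4-5-6-3-2-1, expanding outward from the peak — single-peaked.
Type 6: ranking walks positions 1-4-2-3-6-5; Lantern is ranked above Juniper even though Juniper lies between Lantern and the peak Dumpling House on the axis — preferences dip and rise again. Not single-peaked.
Type 2 violates single-peakedness, so the profile is not single-peaked on this axis.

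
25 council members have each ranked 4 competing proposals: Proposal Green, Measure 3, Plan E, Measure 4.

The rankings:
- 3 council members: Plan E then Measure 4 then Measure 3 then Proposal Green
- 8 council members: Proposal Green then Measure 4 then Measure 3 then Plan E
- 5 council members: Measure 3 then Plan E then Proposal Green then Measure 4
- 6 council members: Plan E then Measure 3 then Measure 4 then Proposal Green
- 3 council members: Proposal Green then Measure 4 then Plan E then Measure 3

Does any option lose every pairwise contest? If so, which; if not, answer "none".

Head-to-head results (25 council members):
Proposal Green vs Measure 3: Proposal Green preferred on 8+3 = 11 ballots; Measure 3 wins 14–11.
Proposal Green vs Plan E: 8+3 = 11 for Proposal Green, 14 for Plan E — Plan E by 14–11.
Proposal Green vs Measure 4: Proposal Green is ranked higher on 8+5+3 = 16 ballots, Measure 4 on 9. Proposal Green wins 16–9.
Measure 3–Plan E: Measure 3 13–12.
Measure 3 vs Measure 4: Measure 4, 14–11.
Plan E vs Measure 4: 3+5+6 = 14 for Plan E, 11 for Measure 4 — Plan E by 14–11.
Every option wins at least one matchup (Proposal Green beats Measure 4; Measure 3 beats Proposal Green; Plan E beats Proposal Green; Measure 4 beats Measure 3), so there is no Condorcet loser.

none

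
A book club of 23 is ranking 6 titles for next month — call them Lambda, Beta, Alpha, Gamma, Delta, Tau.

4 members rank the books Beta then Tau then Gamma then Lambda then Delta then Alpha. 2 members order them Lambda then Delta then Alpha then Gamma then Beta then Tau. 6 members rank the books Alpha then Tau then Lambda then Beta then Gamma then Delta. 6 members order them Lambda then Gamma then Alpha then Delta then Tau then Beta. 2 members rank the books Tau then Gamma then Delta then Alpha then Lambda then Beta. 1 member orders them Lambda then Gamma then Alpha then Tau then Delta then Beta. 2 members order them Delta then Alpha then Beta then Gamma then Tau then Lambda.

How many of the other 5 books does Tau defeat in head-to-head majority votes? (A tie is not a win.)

Tau against each rival (23 members):
Tau vs Lambda: Tau is ranked higher on 4+6+2+2 = 14 ballots, Lambda on 9. Tau wins 14–9.
Tau vs Beta: Tau, 15–8.
Tau vs Alpha: Alpha wins 17–6.
Tau–Gamma: Tau 12–11.
Tau–Delta: Tau 13–10.
Tau beats Lambda, Beta, Gamma, Delta; loses to Alpha — 4 pairwise wins.

4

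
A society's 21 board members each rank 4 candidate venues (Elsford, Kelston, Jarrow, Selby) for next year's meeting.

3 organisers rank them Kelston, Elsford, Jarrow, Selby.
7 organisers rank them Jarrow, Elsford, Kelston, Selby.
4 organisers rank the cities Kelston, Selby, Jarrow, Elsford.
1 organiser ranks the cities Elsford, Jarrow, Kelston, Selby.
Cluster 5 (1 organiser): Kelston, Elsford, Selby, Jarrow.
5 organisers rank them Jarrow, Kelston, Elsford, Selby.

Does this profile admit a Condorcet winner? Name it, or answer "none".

Jarrow

Head-to-head results (21 organisers):
Elsford vs Kelston: Kelston wins 13–8.
Elsford vs Jarrow: Jarrow wins 16–5.
Elsford–Selby: Elsford 17–4.
Kelston vs Jarrow: Jarrow, 13–8.
Kelston vs Selby: Kelston wins 21–0.
Jarrow vs Selby: Jarrow wins 16–5.
Jarrow beats each of Elsford, Kelston, Selby — Jarrow is the Condorcet winner.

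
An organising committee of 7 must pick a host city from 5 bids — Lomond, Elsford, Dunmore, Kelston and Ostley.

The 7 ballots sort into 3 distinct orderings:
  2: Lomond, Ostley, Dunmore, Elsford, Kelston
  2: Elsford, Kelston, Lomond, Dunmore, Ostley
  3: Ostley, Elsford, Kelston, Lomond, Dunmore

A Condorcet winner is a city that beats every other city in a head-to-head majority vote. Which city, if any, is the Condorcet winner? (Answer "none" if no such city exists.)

none

Head-to-head results (7 organisers):
Lomond vs Elsford: Elsford, 5–2.
Lomond vs Dunmore: Lomond, 7–0.
Lomond vs Kelston: Kelston, 5–2.
Lomond vs Ostley: Lomond wins 4–3.
Elsford–Dunmore: Elsford 5–2.
Elsford vs Kelston: Elsford, 7–0.
Elsford vs Ostley: Ostley wins 5–2.
Dunmore vs Kelston: Kelston wins 5–2.
Dunmore vs Ostley: Ostley, 5–2.
Kelston vs Ostley: Ostley, 5–2.
Every city loses at least once (Lomond loses to Elsford; Elsford loses to Ostley; Dunmore loses to Lomond; Kelston loses to Elsford; Ostley loses to Lomond). The majority relation contains the cycle Lomond beats Ostley beats Elsford beats Lomond, so there is no Condorcet winner.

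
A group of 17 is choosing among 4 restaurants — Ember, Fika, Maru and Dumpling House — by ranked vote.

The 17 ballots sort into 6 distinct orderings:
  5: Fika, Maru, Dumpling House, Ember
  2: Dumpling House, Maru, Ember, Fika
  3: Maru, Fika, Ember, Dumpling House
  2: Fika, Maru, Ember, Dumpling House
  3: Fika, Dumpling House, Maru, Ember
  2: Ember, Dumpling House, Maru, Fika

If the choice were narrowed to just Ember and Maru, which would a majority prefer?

Maru

Ballots ranking Ember above Maru: 2.
Ballots ranking Maru above Ember: 17 − 2 = 15.
Maru wins the head-to-head 15–2.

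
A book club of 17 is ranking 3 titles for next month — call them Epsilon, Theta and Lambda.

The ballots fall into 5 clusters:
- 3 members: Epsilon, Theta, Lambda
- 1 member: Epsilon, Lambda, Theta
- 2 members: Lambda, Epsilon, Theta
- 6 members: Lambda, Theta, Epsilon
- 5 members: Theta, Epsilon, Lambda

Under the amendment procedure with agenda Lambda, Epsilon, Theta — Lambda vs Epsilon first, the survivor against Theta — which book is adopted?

Round 1: Lambda vs Epsilon — 8–9, Epsilon advances.
Round 2: Epsilon vs Theta — 6–11, Theta advances.
Theta survives the agenda.

Theta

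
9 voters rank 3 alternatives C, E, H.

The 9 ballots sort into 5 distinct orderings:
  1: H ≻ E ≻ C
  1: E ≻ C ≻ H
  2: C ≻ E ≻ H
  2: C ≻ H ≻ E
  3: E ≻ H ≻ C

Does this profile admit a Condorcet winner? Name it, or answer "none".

Check each pair by majority over 9 ballots:
C vs E: E, 5–4.
C vs H: C wins 5–4.
E–H: E 6–3.
E wins every pairwise contest, so E is the Condorcet winner.

E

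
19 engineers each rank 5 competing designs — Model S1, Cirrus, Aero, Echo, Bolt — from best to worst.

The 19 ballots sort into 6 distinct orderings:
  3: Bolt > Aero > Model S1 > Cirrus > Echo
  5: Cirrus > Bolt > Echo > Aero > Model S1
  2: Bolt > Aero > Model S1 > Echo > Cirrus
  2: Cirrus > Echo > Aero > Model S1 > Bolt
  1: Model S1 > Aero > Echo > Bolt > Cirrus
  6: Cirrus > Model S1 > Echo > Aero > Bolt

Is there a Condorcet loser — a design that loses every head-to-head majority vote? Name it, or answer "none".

Pairwise majorities:
Model S1 vs Cirrus: Cirrus, 13–6.
Model S1 vs Aero: Model S1 preferred on 1+6 = 7 ballots; Aero wins 12–7.
Model S1 vs Echo: Model S1 preferred on 3+2+1+6 = 12 ballots; Model S1 wins 12–7.
Model S1 vs Bolt: Model S1 preferred on 2+1+6 = 9 ballots; Bolt wins 10–9.
Cirrus vs Aero: 5+2+6 = 13 for Cirrus, 6 for Aero — Cirrus by 13–6.
Cirrus vs Echo: Cirrus preferred on 3+5+2+6 = 16 ballots; Cirrus wins 16–3.
Cirrus–Bolt: Cirrus 13–6.
Aero vs Echo: Echo wins 13–6.
Aero vs Bolt: Bolt, 10–9.
Echo vs Bolt: Bolt, 10–9.
Each design has at least one pairwise win (Model S1 beats Echo; Cirrus beats Model S1; Aero beats Model S1; Echo beats Aero; Bolt beats Model S1) — no Condorcet loser.

none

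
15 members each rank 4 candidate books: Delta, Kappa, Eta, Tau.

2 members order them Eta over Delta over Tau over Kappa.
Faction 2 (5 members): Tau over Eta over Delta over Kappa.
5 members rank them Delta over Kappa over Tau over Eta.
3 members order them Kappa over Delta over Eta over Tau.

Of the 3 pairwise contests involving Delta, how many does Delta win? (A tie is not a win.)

3

Delta against each rival (15 members):
Delta vs Kappa: Delta, 12–3.
Delta vs Eta: Delta wins 8–7.
Delta vs Tau: 2+5+3 = 10 for Delta, 5 for Tau — Delta by 10–5.
Delta beats Kappa, Eta, Tau — 3 pairwise wins.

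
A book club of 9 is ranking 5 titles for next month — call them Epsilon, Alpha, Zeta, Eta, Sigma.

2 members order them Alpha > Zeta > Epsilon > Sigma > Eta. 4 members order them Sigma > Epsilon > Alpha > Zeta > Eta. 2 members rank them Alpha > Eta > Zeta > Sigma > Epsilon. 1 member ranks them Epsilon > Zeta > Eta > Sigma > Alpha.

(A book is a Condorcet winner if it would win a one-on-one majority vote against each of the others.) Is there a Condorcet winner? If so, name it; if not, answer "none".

Check each pair by majority over 9 ballots:
Epsilon vs Alpha: 5 to 4, Epsilon.
Epsilon vs Zeta: Epsilon wins 5–4.
Epsilon vs Eta: 7 to 2, Epsilon.
Epsilon vs Sigma: Sigma wins 6–3.
Alpha vs Zeta: Alpha wins 8–1.
Alpha vs Eta: Alpha is ranked higher on 2+4+2 = 8 ballots, Eta on 1. Alpha wins 8–1.
Alpha vs Sigma: 2+2 = 4 for Alpha, 5 for Sigma — Sigma by 5–4.
Zeta vs Eta: 2+4+1 = 7 for Zeta, 2 for Eta — Zeta by 7–2.
Zeta vs Sigma: Zeta, 5–4.
Eta–Sigma: Sigma 6–3.
Each book drops at least one matchup (Epsilon loses to Sigma; Alpha loses to Epsilon; Zeta loses to Epsilon; Eta loses to Epsilon; Sigma loses to Zeta); the cycle Epsilon beats Zeta beats Sigma beats Epsilon rules out a Condorcet winner.

none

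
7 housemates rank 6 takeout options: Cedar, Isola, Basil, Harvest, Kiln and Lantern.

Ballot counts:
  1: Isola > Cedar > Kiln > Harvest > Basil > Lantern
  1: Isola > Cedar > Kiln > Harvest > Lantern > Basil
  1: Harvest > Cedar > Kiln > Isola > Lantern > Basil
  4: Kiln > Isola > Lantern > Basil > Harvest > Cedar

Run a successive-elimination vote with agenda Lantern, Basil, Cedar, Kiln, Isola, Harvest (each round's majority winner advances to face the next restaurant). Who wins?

Kiln

Round 1: Lantern vs Basil — 6–1, Lantern advances.
Round 2: Lantern vs Cedar — 4–3, Lantern advances.
Round 3: Lantern vs Kiln — 0–7, Kiln advances.
Round 4: Kiln vs Isola — 5–2, Kiln advances.
Round 5: Kiln vs Harvest — 6–1, Kiln advances.
The agenda winner is Kiln.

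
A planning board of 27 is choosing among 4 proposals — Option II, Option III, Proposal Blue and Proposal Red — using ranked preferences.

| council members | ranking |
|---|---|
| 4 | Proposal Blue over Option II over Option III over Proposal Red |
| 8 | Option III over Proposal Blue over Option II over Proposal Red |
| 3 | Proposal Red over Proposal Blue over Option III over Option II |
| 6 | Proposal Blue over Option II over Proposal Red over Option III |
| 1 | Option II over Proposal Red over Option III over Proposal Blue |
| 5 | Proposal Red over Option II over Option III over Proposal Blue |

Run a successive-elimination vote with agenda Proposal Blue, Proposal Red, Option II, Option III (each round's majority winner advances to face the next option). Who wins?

Option III

Round 1: Proposal Blue vs Proposal Red — 18–9, Proposal Blue advances.
Round 2: Proposal Blue vs Option II — 21–6, Proposal Blue advances.
Round 3: Proposal Blue vs Option III — 13–14, Option III advances.
Option III survives the agenda.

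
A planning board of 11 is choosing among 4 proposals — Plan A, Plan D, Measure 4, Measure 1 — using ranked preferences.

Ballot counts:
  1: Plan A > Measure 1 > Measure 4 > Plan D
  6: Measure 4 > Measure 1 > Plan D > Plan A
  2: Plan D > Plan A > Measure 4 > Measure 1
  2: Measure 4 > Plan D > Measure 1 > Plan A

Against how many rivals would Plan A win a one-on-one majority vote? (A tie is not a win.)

0

Plan A against each rival (11 council members):
Plan A vs Plan D: 1 to 10, Plan D.
Plan A vs Measure 4: Plan A preferred on 1+2 = 3 ballots; Measure 4 wins 8–3.
Plan A vs Measure 1: Measure 1, 8–3.
Plan A beats no one; loses to Plan D, Measure 4, Measure 1 — 0 pairwise wins.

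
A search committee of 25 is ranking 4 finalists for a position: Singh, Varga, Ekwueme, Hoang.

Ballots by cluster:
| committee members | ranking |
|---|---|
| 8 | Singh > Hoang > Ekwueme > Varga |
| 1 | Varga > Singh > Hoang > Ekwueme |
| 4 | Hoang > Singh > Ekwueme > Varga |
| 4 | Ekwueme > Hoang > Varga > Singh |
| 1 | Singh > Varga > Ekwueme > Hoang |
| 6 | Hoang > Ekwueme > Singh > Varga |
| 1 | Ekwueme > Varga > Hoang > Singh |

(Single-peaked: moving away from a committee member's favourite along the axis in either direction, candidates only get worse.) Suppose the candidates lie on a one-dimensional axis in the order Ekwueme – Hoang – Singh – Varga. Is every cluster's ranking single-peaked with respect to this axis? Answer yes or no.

no

Axis positions: Ekwueme=1, Hoang=2, Singh=3, Varga=4.
Cluster 1 (peak Singh at position 3): ranking walks positions 3-2-1-4, expanding outward from the peak — single-peaked.
Cluster 2 (peak Varga at position 4): ranking walks positions 4-3-2-1, expanding outward from the peak — single-peaked.
Cluster 3 (peak Hoang at position 2): ranking walks positions 2-3-1-4, expanding outward from the peak — single-peaked.
Cluster 4: ranking walks positions 1-2-4-3; Varga is ranked above Singh even though Singh lies between Varga and the peak Ekwueme on the axis — preferences dip and rise again. Not single-peaked.
Cluster 5: ranking walks positions 3-4-1-2; Ekwueme is ranked above Hoang even though Hoang lies between Ekwueme and the peak Singh on the axis — preferences dip and rise again. Not single-peaked.
Cluster 6 (peak Hoang at position 2): ranking walks positions 2-1-3-4, expanding outward from the peak — single-peaked.
Cluster 7: ranking walks positions 1-4-2-3; Varga is ranked above Hoang even though Hoang lies between Varga and the peak Ekwueme on the axis — preferences dip and rise again. Not single-peaked.
Cluster 4 violates single-peakedness, so the profile is not single-peaked on this axis.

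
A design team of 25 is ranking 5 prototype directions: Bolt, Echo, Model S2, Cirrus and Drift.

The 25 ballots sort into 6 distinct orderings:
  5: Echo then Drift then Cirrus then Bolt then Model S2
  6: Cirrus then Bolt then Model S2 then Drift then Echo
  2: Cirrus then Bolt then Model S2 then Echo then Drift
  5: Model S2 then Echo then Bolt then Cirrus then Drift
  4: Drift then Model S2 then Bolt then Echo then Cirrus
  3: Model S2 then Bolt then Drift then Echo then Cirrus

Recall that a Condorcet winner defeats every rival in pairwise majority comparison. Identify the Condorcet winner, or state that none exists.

Check each pair by majority over 25 ballots:
Bolt vs Echo: Bolt, 15–10.
Bolt vs Model S2: Bolt is ranked higher on 5+6+2 = 13 ballots, Model S2 on 12. Bolt wins 13–12.
Bolt vs Cirrus: 5+4+3 = 12 for Bolt, 13 for Cirrus — Cirrus by 13–12.
Bolt vs Drift: Bolt, 16–9.
Echo vs Model S2: Model S2 wins 20–5.
Echo–Cirrus: Echo 17–8.
Echo vs Drift: 12 to 13, Drift.
Model S2 vs Cirrus: Cirrus wins 13–12.
Model S2 vs Drift: 16 to 9, Model S2.
Cirrus vs Drift: Cirrus is ranked higher on 6+2+5 = 13 ballots, Drift on 12. Cirrus wins 13–12.
No design is unbeaten: Bolt loses to Cirrus; Echo loses to Bolt; Model S2 loses to Bolt; Cirrus loses to Echo; Drift loses to Bolt. In particular Bolt > Echo > Cirrus > Bolt is a majority cycle — no Condorcet winner exists.

none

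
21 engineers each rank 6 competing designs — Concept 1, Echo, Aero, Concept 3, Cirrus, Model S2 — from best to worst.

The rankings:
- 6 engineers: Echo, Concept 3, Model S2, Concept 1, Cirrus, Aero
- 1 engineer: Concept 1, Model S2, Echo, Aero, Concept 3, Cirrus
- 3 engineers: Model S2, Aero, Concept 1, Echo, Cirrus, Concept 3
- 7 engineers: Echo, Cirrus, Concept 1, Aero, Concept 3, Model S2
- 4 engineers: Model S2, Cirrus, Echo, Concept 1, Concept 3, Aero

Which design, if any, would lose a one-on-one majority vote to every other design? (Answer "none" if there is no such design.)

Pairwise majorities:
Concept 1 vs Echo: Concept 1 is ranked higher on 1+3 = 4 ballots, Echo on 17. Echo wins 17–4.
Concept 1 vs Aero: Concept 1 preferred on 6+1+7+4 = 18 ballots; Concept 1 wins 18–3.
Concept 1 vs Concept 3: Concept 1 preferred on 1+3+7+4 = 15 ballots; Concept 1 wins 15–6.
Concept 1–Cirrus: Cirrus 11–10.
Concept 1 vs Model S2: 1+7 = 8 for Concept 1, 13 for Model S2 — Model S2 by 13–8.
Echo vs Aero: 18 to 3, Echo.
Echo vs Concept 3: Echo is ranked higher on 6+1+3+7+4 = 21 ballots, Concept 3 on 0. Echo wins 21–0.
Echo vs Cirrus: 6+1+3+7 = 17 for Echo, 4 for Cirrus — Echo by 17–4.
Echo vs Model S2: Echo wins 13–8.
Aero vs Concept 3: Aero wins 11–10.
Aero vs Cirrus: 4 to 17, Cirrus.
Aero vs Model S2: Aero preferred on 7 ballots; Model S2 wins 14–7.
Concept 3 vs Cirrus: Concept 3 preferred on 6+1 = 7 ballots; Cirrus wins 14–7.
Concept 3–Model S2: Concept 3 13–8.
Cirrus vs Model S2: Model S2 wins 14–7.
Every design wins at least one matchup (Concept 1 beats Aero; Echo beats Concept 1; Aero beats Concept 3; Concept 3 beats Model S2; Cirrus beats Concept 1; Model S2 beats Concept 1), so there is no Condorcet loser.

none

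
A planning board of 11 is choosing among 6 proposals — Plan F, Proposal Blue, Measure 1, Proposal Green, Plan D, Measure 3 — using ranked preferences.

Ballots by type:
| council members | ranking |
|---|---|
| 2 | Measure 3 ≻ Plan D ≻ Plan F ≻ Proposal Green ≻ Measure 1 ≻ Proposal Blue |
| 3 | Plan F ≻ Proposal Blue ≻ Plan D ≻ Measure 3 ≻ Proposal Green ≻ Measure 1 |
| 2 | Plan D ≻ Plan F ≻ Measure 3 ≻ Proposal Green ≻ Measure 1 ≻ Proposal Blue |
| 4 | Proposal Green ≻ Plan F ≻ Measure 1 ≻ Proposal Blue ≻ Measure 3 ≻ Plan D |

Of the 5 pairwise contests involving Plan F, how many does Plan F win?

5

Plan F against each rival (11 council members):
Plan F vs Proposal Blue: Plan F preferred on 2+3+2+4 = 11 ballots; Plan F wins 11–0.
Plan F vs Measure 1: 2+3+2+4 = 11 for Plan F, 0 for Measure 1 — Plan F by 11–0.
Plan F–Proposal Green: Plan F 7–4.
Plan F vs Plan D: Plan F wins 7–4.
Plan F vs Measure 3: Plan F preferred on 3+2+4 = 9 ballots; Plan F wins 9–2.
Plan F beats Proposal Blue, Measure 1, Proposal Green, Plan D, Measure 3 — 5 pairwise wins.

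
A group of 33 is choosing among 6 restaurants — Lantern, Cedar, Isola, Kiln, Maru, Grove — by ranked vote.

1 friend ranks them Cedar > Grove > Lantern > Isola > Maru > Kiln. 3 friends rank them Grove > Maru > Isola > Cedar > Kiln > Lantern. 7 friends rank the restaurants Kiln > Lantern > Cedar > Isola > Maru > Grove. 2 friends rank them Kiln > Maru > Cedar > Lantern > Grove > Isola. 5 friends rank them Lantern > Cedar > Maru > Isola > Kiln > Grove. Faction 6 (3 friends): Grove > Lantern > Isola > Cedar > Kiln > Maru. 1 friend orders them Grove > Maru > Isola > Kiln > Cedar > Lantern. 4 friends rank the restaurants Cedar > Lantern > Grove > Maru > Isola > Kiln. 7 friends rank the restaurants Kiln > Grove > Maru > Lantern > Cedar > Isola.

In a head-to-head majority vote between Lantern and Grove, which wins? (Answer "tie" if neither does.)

Lantern

Ballots ranking Lantern above Grove: 7 + 2 + 5 + 4 = 18.
Ballots ranking Grove above Lantern: 33 − 18 = 15.
Lantern wins the head-to-head 18–15.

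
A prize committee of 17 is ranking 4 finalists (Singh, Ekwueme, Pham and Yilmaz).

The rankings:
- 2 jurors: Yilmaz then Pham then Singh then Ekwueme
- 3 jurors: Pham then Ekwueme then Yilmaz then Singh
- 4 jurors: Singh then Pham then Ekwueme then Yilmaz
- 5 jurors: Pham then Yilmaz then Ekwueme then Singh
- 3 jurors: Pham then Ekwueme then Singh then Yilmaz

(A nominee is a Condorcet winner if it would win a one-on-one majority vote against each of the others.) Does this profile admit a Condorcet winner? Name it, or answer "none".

Pham

Pairwise majorities:
Singh vs Ekwueme: Singh is ranked higher on 2+4 = 6 ballots, Ekwueme on 11. Ekwueme wins 11–6.
Singh vs Pham: Singh is ranked higher on 4 ballots, Pham on 13. Pham wins 13–4.
Singh vs Yilmaz: Singh is ranked higher on 4+3 = 7 ballots, Yilmaz on 10. Yilmaz wins 10–7.
Ekwueme vs Pham: 0 for Ekwueme, 17 for Pham — Pham by 17–0.
Ekwueme vs Yilmaz: 10 to 7, Ekwueme.
Pham vs Yilmaz: 3+4+5+3 = 15 for Pham, 2 for Yilmaz — Pham by 15–2.
Pham wins every pairwise contest, so Pham is the Condorcet winner.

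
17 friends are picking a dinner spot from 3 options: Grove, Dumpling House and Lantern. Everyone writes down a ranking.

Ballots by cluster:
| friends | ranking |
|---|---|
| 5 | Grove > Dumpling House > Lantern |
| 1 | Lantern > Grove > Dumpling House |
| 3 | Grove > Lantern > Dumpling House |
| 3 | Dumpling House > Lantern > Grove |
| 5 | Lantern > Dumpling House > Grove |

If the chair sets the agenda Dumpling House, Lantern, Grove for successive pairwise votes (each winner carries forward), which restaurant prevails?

Lantern

Round 1: Dumpling House vs Lantern — 8–9, Lantern advances.
Round 2: Lantern vs Grove — 9–8, Lantern advances.
The agenda winner is Lantern.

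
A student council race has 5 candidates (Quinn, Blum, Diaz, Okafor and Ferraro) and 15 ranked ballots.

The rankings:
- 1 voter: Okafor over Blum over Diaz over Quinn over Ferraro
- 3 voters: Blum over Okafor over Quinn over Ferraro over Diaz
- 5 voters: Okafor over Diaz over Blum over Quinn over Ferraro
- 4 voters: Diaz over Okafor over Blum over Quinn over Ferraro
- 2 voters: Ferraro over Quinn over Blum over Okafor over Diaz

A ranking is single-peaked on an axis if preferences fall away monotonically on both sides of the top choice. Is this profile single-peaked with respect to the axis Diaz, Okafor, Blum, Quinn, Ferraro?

yes

Axis positions: Diaz=1, Okafor=2, Blum=3, Quinn=4, Ferraro=5.
Type 1 (peak Okafor at position 2): ranking walks positions 2-3-1-4-5, expanding outward from the peak — single-peaked.
Type 2 (peak Blum at position 3): ranking walks positions 3-2-4-5-1, expanding outward from the peak — single-peaked.
Type 3 (peak Okafor at position 2): ranking walks positions 2-1-3-4-5, expanding outward from the peak — single-peaked.
Type 4 (peak Diaz at position 1): ranking walks positions 1-2-3-4-5, expanding outward from the peak — single-peaked.
Type 5 (peak Ferraro at position 5): ranking walks positions 5-4-3-2-1, expanding outward from the peak — single-peaked.
Every ranking is single-peaked on this axis.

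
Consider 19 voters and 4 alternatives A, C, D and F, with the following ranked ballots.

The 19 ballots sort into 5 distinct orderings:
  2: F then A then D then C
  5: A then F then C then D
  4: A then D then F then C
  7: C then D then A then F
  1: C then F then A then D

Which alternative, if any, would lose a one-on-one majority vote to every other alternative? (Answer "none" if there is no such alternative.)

Head-to-head results (19 voters):
A vs C: A, 11–8.
A–D: A 12–7.
A vs F: A preferred on 5+4+7 = 16 ballots; A wins 16–3.
C vs D: C is ranked higher on 5+7+1 = 13 ballots, D on 6. C wins 13–6.
C vs F: F, 11–8.
D–F: D 11–8.
No alternative is winless: A beats C; C beats D; D beats F; F beats C. There is no Condorcet loser.

none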